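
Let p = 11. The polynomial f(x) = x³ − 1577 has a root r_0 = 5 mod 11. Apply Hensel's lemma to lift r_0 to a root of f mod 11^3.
r_2 = 610 (mod 1331)

Hensel: r_{i+1} = r_i − f(r_i)/f′(r_i) mod 11^{i+2}, where f′(x) = 3x². Iterate:
  r_0 = 5 (mod 11)
  r_1 = 5 (mod 121)
  r_2 = 610 (mod 1331)
Final: r = 610 with f(r) ≡ 0 mod 11^3.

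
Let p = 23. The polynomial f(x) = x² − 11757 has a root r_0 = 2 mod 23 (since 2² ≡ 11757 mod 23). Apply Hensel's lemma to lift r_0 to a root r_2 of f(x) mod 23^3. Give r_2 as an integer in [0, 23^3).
r_2 = 8627 (mod 12167)

Hensel's recurrence: r_{i+1} = r_i − f(r_i)·(f′(r_i))^{-1} mod 23^{i+2}, with f′(x) = 2x. Iterate:
  r_0 = 2 (mod 23)
  r_1 = 163 (mod 529)
  r_2 = 8627 (mod 12167)
Final: r_2 = 8627, and one checks f(r_2) ≡ 0 mod 23^3.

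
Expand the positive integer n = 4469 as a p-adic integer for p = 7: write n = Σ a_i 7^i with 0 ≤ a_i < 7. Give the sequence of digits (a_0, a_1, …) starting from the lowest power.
(a_0, a_1, …) = (3, 1, 0, 6, 1)

Repeated division by 7 gives the digits low-to-high: 4469 = 3 + 1·7^1 + 6·7^3 + 1·7^4. Digit sequence: (3, 1, 0, 6, 1).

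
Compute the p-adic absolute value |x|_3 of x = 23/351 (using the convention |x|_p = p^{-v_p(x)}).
|23/351|_3 = 27

Step 1 — compute v_3(x) by factoring powers of 3 out of the numerator and denominator: v_3(23/351) = -3. Step 2 — apply |x|_p = p^{-v_p(x)} = 3^{3} = 27.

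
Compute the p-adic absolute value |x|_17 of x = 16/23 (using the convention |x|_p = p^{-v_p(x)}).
|16/23|_17 = 1

Step 1 — compute v_17(x) by factoring powers of 17 out of the numerator and denominator: v_17(16/23) = 0. Step 2 — apply |x|_p = p^{-v_p(x)} = 17^{0} = 1.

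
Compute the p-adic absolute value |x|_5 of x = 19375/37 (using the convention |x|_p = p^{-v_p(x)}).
|19375/37|_5 = 1/625

Step 1 — compute v_5(x) by factoring powers of 5 out of the numerator and denominator: v_5(19375/37) = 4. Step 2 — apply |x|_p = p^{-v_p(x)} = 5^{-4} = 1/625.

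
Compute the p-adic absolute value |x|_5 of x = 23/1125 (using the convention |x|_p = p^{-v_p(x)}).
|23/1125|_5 = 125

Step 1 — compute v_5(x) by factoring powers of 5 out of the numerator and denominator: v_5(23/1125) = -3. Step 2 — apply |x|_p = p^{-v_p(x)} = 5^{3} = 125.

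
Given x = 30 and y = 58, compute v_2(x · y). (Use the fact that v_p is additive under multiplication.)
v_2(1740) = 2

v_p(x) = 1 (factor: 30 = 2^1 · 15); v_p(y) = 1 (factor: 58 = 2^1 · 29). Additivity: v_p(xy) = v_p(x) + v_p(y) = 1 + 1 = 2. (Direct check: xy = 1740 = 2^2 · (435).)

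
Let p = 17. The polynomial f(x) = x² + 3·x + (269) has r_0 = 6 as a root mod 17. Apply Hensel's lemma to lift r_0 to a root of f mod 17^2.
r_1 = 23 (mod 289)

Hensel: r_{i+1} = r_i − f(r_i)·(f′(r_i))^{-1} mod 17^{i+2}, f′(x) = 2x + 3. Iterate:
  r_0 = 6 (mod 17)
  r_1 = 23 (mod 289)
Final: r = 23 satisfies f(r) ≡ 0 mod 17^2.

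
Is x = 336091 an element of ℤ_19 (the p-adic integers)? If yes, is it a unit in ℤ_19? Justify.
x ∈ ℤ_19 but not a unit; v_19(x) = 3 > 0

ℤ_19 = {x ∈ ℚ_19 : v_19(x) ≥ 0} and ℤ_19^× = {x ∈ ℤ_19 : v_19(x) = 0}. Here v_19(336091) = v_19(num) − v_19(den) = 3; compare against these criteria.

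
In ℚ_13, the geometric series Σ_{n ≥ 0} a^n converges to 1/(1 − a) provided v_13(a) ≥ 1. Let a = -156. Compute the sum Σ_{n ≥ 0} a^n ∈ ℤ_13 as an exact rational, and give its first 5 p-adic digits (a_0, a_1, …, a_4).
Σ a^n = 1/(1 − a) = 1/157;  first 5 digits = (1, 1, 0, 12, 11)

v_13(a) = 1 ≥ 1, so the series converges in ℤ_13 to 1/(1 − a) = 1/(1 − (-156)) = 1/157. Expand this rational in ℤ_13: compute digits iteratively via d_i = x_i mod 13, x_{i+1} = (x_i − d_i)/13. The first 5 digits are (1, 1, 0, 12, 11).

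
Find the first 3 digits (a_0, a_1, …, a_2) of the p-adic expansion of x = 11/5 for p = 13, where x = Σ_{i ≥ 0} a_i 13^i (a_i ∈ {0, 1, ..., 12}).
(a_0, …, a_2) = (10, 2, 5)

v_13(11/5) = 0 (numerator and denominator both coprime to 13), so x ∈ ℤ_13^×. Compute digits iteratively via a_i = x_i mod 13, x_{i+1} = (x_i − a_i)/13, with x_0 = x:
  x_0 = 11/5;  a_0 = 10;  x_1 = (x_0 − 10)/13 = -3/5
  x_1 = -3/5;  a_1 = 2;  x_2 = (x_1 − 2)/13 = -1/5
  x_2 = -1/5;  a_2 = 5;  x_3 = (x_2 − 5)/13 = -2/5
Digits: (10, 2, 5).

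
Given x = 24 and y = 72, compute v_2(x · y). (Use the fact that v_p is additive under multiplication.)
v_2(1728) = 6

v_p(x) = 3 (factor: 24 = 2^3 · 3); v_p(y) = 3 (factor: 72 = 2^3 · 9). Additivity: v_p(xy) = v_p(x) + v_p(y) = 3 + 3 = 6. (Direct check: xy = 1728 = 2^6 · (27).)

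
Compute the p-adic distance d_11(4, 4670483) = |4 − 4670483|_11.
d_11(4, 4670483) = 1/161051

Step 1 — x − y = 4 − 4670483 = -4670479. Step 2 — v_11(-4670479) = 5 (factor: -4670479 = −(11^5 · 29); the sign does not affect v_p). Step 3 — |x − y|_11 = 11^{-5} = 1/161051.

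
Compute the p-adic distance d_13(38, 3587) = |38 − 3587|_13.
d_13(38, 3587) = 1/169

Step 1 — x − y = 38 − 3587 = -3549. Step 2 — v_13(-3549) = 2 (factor: -3549 = −(13^2 · 21); the sign does not affect v_p). Step 3 — |x − y|_13 = 13^{-2} = 1/169.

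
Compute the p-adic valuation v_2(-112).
v_2(-112) = 4

v_2(n) is the largest exponent k such that 2^k divides n. Factor out: -112 = -2^4 · 7. (Sign doesn't affect v_p.) So v_2(-112) = 4.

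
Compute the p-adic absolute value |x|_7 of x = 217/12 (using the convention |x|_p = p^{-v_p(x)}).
|217/12|_7 = 1/7

Step 1 — compute v_7(x) by factoring powers of 7 out of the numerator and denominator: v_7(217/12) = 1. Step 2 — apply |x|_p = p^{-v_p(x)} = 7^{-1} = 1/7.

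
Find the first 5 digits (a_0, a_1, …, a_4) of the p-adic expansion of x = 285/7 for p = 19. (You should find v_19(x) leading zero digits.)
(a_0, …, a_4) = (0, 13, 13, 2, 8)

v_19(285/7) = 1, so a_0 = ... = a_0 = 0. Factor out: x = 19^1 · u with u = 15/7 a unit in ℤ_19. Expand u iteratively via a_{v+i} = u_i mod 19, u_{i+1} = (u_i − a_{v+i})/19:
  u_0 = 15/7;  a_1 = 13;  u_1 = (u_0 − 13)/19 = -4/7
  u_1 = -4/7;  a_2 = 13;  u_2 = (u_1 − 13)/19 = -5/7
  u_2 = -5/7;  a_3 = 2;  u_3 = (u_2 − 2)/19 = -1/7
  u_3 = -1/7;  a_4 = 8;  u_4 = (u_3 − 8)/19 = -3/7
Digits: (0, 13, 13, 2, 8).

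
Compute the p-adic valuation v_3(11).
v_3(11) = 0

v_3(n) is the largest exponent k such that 3^k divides n. Factor out: 11 = 3^0 · 11. (Sign doesn't affect v_p.) So v_3(11) = 0.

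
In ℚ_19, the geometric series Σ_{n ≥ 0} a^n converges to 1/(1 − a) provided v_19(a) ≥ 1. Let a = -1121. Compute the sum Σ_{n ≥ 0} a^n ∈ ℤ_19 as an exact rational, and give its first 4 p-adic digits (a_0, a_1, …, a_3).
Σ a^n = 1/(1 − a) = 1/1122;  first 4 digits = (1, 17, 0, 4)

v_19(a) = 1 ≥ 1, so the series converges in ℤ_19 to 1/(1 − a) = 1/(1 − (-1121)) = 1/1122. Expand this rational in ℤ_19: compute digits iteratively via d_i = x_i mod 19, x_{i+1} = (x_i − d_i)/19. The first 4 digits are (1, 17, 0, 4).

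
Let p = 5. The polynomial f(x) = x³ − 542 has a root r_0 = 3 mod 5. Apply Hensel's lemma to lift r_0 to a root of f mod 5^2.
r_1 = 23 (mod 25)

Hensel: r_{i+1} = r_i − f(r_i)/f′(r_i) mod 5^{i+2}, where f′(x) = 3x². Iterate:
  r_0 = 3 (mod 5)
  r_1 = 23 (mod 25)
Final: r = 23 with f(r) ≡ 0 mod 5^2.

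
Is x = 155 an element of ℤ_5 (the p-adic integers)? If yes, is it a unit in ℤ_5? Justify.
x ∈ ℤ_5 but not a unit; v_5(x) = 1 > 0

ℤ_5 = {x ∈ ℚ_5 : v_5(x) ≥ 0} and ℤ_5^× = {x ∈ ℤ_5 : v_5(x) = 0}. Here v_5(155) = v_5(num) − v_5(den) = 1; compare against these criteria.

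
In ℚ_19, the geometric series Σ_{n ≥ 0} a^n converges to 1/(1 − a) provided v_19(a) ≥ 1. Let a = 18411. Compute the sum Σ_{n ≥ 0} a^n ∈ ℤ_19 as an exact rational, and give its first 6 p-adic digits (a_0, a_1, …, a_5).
Σ a^n = 1/(1 − a) = -1/18410;  first 6 digits = (1, 0, 13, 2, 17, 3)

v_19(a) = 2 ≥ 1, so the series converges in ℤ_19 to 1/(1 − a) = 1/(1 − 18411) = -1/18410. Expand this rational in ℤ_19: compute digits iteratively via d_i = x_i mod 19, x_{i+1} = (x_i − d_i)/19. The first 6 digits are (1, 0, 13, 2, 17, 3).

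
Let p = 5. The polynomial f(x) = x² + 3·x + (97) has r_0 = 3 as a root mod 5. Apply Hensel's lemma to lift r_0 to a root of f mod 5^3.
r_2 = 118 (mod 125)

Hensel: r_{i+1} = r_i − f(r_i)·(f′(r_i))^{-1} mod 5^{i+2}, f′(x) = 2x + 3. Iterate:
  r_0 = 3 (mod 5)
  r_1 = 18 (mod 25)
  r_2 = 118 (mod 125)
Final: r = 118 satisfies f(r) ≡ 0 mod 5^3.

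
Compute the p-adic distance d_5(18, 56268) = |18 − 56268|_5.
d_5(18, 56268) = 1/3125

Step 1 — x − y = 18 − 56268 = -56250. Step 2 — v_5(-56250) = 5 (factor: -56250 = −(5^5 · 18); the sign does not affect v_p). Step 3 — |x − y|_5 = 5^{-5} = 1/3125.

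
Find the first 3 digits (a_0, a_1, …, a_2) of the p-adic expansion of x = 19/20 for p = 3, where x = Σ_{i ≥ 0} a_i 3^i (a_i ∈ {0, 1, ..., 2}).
(a_0, …, a_2) = (2, 1, 0)

v_3(19/20) = 0 (numerator and denominator both coprime to 3), so x ∈ ℤ_3^×. Compute digits iteratively via a_i = x_i mod 3, x_{i+1} = (x_i − a_i)/3, with x_0 = x:
  x_0 = 19/20;  a_0 = 2;  x_1 = (x_0 − 2)/3 = -7/20
  x_1 = -7/20;  a_1 = 1;  x_2 = (x_1 − 1)/3 = -9/20
  x_2 = -9/20;  a_2 = 0;  x_3 = (x_2 − 0)/3 = -3/20
Digits: (2, 1, 0).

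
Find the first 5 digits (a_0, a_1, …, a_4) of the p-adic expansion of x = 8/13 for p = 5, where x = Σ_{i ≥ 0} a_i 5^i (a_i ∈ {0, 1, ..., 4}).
(a_0, …, a_4) = (1, 3, 4, 1, 0)

v_5(8/13) = 0 (numerator and denominator both coprime to 5), so x ∈ ℤ_5^×. Compute digits iteratively via a_i = x_i mod 5, x_{i+1} = (x_i − a_i)/5, with x_0 = x:
  x_0 = 8/13;  a_0 = 1;  x_1 = (x_0 − 1)/5 = -1/13
  x_1 = -1/13;  a_1 = 3;  x_2 = (x_1 − 3)/5 = -8/13
  x_2 = -8/13;  a_2 = 4;  x_3 = (x_2 − 4)/5 = -12/13
  x_3 = -12/13;  a_3 = 1;  x_4 = (x_3 − 1)/5 = -5/13
  x_4 = -5/13;  a_4 = 0;  x_5 = (x_4 − 0)/5 = -1/13
Digits: (1, 3, 4, 1, 0).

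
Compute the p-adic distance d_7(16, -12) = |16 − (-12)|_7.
d_7(16, -12) = 1/7

Step 1 — x − y = 16 − (-12) = 28. Step 2 — v_7(28) = 1 (factor: 28 = (7^1 · 4); the sign does not affect v_p). Step 3 — |x − y|_7 = 7^{-1} = 1/7.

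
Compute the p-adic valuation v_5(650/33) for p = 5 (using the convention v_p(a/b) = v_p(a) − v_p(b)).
v_5(650/33) = 2

Factor powers of 5 from the numerator and denominator of the reduced fraction: 650 = 5^2 · 26 and 33 = 5^0 · 33. Apply v_p(a/b) = v_p(a) − v_p(b): v_5(650/33) = 2 − 0 = 2.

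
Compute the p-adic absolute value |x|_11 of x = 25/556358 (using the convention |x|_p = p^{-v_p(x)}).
|25/556358|_11 = 14641

Step 1 — compute v_11(x) by factoring powers of 11 out of the numerator and denominator: v_11(25/556358) = -4. Step 2 — apply |x|_p = p^{-v_p(x)} = 11^{4} = 14641.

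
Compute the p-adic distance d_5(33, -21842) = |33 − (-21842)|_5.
d_5(33, -21842) = 1/3125

Step 1 — x − y = 33 − (-21842) = 21875. Step 2 — v_5(21875) = 5 (factor: 21875 = (5^5 · 7); the sign does not affect v_p). Step 3 — |x − y|_5 = 5^{-5} = 1/3125.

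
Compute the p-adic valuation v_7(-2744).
v_7(-2744) = 3

v_7(n) is the largest exponent k such that 7^k divides n. Factor out: -2744 = -7^3 · 8. (Sign doesn't affect v_p.) So v_7(-2744) = 3.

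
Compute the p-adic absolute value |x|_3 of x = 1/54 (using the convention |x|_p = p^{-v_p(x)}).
|1/54|_3 = 27

Step 1 — compute v_3(x) by factoring powers of 3 out of the numerator and denominator: v_3(1/54) = -3. Step 2 — apply |x|_p = p^{-v_p(x)} = 3^{3} = 27.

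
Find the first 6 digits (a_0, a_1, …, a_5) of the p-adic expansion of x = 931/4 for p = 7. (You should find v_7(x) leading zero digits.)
(a_0, …, a_5) = (0, 0, 3, 2, 5, 1)

v_7(931/4) = 2, so a_0 = ... = a_1 = 0. Factor out: x = 7^2 · u with u = 19/4 a unit in ℤ_7. Expand u iteratively via a_{v+i} = u_i mod 7, u_{i+1} = (u_i − a_{v+i})/7:
  u_0 = 19/4;  a_2 = 3;  u_1 = (u_0 − 3)/7 = 1/4
  u_1 = 1/4;  a_3 = 2;  u_2 = (u_1 − 2)/7 = -1/4
  u_2 = -1/4;  a_4 = 5;  u_3 = (u_2 − 5)/7 = -3/4
  u_3 = -3/4;  a_5 = 1;  u_4 = (u_3 − 1)/7 = -1/4
Digits: (0, 0, 3, 2, 5, 1).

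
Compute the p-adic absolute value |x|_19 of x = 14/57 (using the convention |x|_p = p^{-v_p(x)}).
|14/57|_19 = 19

Step 1 — compute v_19(x) by factoring powers of 19 out of the numerator and denominator: v_19(14/57) = -1. Step 2 — apply |x|_p = p^{-v_p(x)} = 19^{1} = 19.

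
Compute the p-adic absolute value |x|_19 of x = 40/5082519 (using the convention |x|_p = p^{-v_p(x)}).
|40/5082519|_19 = 130321

Step 1 — compute v_19(x) by factoring powers of 19 out of the numerator and denominator: v_19(40/5082519) = -4. Step 2 — apply |x|_p = p^{-v_p(x)} = 19^{4} = 130321.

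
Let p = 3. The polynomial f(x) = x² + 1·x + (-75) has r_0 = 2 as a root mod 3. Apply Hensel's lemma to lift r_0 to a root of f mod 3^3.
r_2 = 14 (mod 27)

Hensel: r_{i+1} = r_i − f(r_i)·(f′(r_i))^{-1} mod 3^{i+2}, f′(x) = 2x + 1. Iterate:
  r_0 = 2 (mod 3)
  r_1 = 5 (mod 9)
  r_2 = 14 (mod 27)
Final: r = 14 satisfies f(r) ≡ 0 mod 3^3.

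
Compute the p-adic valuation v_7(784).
v_7(784) = 2

v_7(n) is the largest exponent k such that 7^k divides n. Factor out: 784 = 7^2 · 16. (Sign doesn't affect v_p.) So v_7(784) = 2.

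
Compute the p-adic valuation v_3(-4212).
v_3(-4212) = 4

v_3(n) is the largest exponent k such that 3^k divides n. Factor out: -4212 = -3^4 · 52. (Sign doesn't affect v_p.) So v_3(-4212) = 4.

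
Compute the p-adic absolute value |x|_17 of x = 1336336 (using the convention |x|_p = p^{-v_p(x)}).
|1336336|_17 = 1/83521

Step 1 — compute v_17(x) by factoring powers of 17 out of the numerator and denominator: v_17(1336336) = 4. Step 2 — apply |x|_p = p^{-v_p(x)} = 17^{-4} = 1/83521.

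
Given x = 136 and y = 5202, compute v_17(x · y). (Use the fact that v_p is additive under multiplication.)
v_17(707472) = 3

v_p(x) = 1 (factor: 136 = 17^1 · 8); v_p(y) = 2 (factor: 5202 = 17^2 · 18). Additivity: v_p(xy) = v_p(x) + v_p(y) = 1 + 2 = 3. (Direct check: xy = 707472 = 17^3 · (144).)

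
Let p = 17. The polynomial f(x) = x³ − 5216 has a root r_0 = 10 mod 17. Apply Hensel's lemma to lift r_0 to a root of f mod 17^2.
r_1 = 78 (mod 289)

Hensel: r_{i+1} = r_i − f(r_i)/f′(r_i) mod 17^{i+2}, where f′(x) = 3x². Iterate:
  r_0 = 10 (mod 17)
  r_1 = 78 (mod 289)
Final: r = 78 with f(r) ≡ 0 mod 17^2.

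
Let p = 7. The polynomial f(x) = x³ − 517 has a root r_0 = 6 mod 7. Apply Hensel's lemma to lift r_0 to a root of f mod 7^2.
r_1 = 41 (mod 49)

Hensel: r_{i+1} = r_i − f(r_i)/f′(r_i) mod 7^{i+2}, where f′(x) = 3x². Iterate:
  r_0 = 6 (mod 7)
  r_1 = 41 (mod 49)
Final: r = 41 with f(r) ≡ 0 mod 7^2.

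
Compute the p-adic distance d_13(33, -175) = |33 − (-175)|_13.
d_13(33, -175) = 1/13

Step 1 — x − y = 33 − (-175) = 208. Step 2 — v_13(208) = 1 (factor: 208 = (13^1 · 16); the sign does not affect v_p). Step 3 — |x − y|_13 = 13^{-1} = 1/13.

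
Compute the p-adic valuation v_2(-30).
v_2(-30) = 1

v_2(n) is the largest exponent k such that 2^k divides n. Factor out: -30 = -2^1 · 15. (Sign doesn't affect v_p.) So v_2(-30) = 1.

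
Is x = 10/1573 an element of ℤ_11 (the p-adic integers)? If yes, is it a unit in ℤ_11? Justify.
x ∉ ℤ_11 (v_11(x) = -2 < 0)

ℤ_11 = {x ∈ ℚ_11 : v_11(x) ≥ 0} and ℤ_11^× = {x ∈ ℤ_11 : v_11(x) = 0}. Here v_11(10/1573) = v_11(num) − v_11(den) = -2; compare against these criteria.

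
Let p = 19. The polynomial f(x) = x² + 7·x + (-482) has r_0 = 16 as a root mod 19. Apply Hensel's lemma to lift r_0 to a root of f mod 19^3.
r_2 = 3379 (mod 6859)

Hensel: r_{i+1} = r_i − f(r_i)·(f′(r_i))^{-1} mod 19^{i+2}, f′(x) = 2x + 7. Iterate:
  r_0 = 16 (mod 19)
  r_1 = 130 (mod 361)
  r_2 = 3379 (mod 6859)
Final: r = 3379 satisfies f(r) ≡ 0 mod 19^3.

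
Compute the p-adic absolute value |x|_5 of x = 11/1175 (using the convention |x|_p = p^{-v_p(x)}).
|11/1175|_5 = 25

Step 1 — compute v_5(x) by factoring powers of 5 out of the numerator and denominator: v_5(11/1175) = -2. Step 2 — apply |x|_p = p^{-v_p(x)} = 5^{2} = 25.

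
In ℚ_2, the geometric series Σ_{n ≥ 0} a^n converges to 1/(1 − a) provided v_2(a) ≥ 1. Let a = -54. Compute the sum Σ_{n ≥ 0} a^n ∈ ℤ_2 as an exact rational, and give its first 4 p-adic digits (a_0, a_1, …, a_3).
Σ a^n = 1/(1 − a) = 1/55;  first 4 digits = (1, 1, 1, 0)

v_2(a) = 1 ≥ 1, so the series converges in ℤ_2 to 1/(1 − a) = 1/(1 − (-54)) = 1/55. Expand this rational in ℤ_2: compute digits iteratively via d_i = x_i mod 2, x_{i+1} = (x_i − d_i)/2. The first 4 digits are (1, 1, 1, 0).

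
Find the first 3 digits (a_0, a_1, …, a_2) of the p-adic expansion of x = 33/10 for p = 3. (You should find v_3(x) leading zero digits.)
(a_0, …, a_2) = (0, 2, 0)

v_3(33/10) = 1, so a_0 = ... = a_0 = 0. Factor out: x = 3^1 · u with u = 11/10 a unit in ℤ_3. Expand u iteratively via a_{v+i} = u_i mod 3, u_{i+1} = (u_i − a_{v+i})/3:
  u_0 = 11/10;  a_1 = 2;  u_1 = (u_0 − 2)/3 = -3/10
  u_1 = -3/10;  a_2 = 0;  u_2 = (u_1 − 0)/3 = -1/10
Digits: (0, 2, 0).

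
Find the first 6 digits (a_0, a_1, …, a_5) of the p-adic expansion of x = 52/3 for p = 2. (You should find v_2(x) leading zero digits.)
(a_0, …, a_5) = (0, 0, 1, 1, 1, 1)

v_2(52/3) = 2, so a_0 = ... = a_1 = 0. Factor out: x = 2^2 · u with u = 13/3 a unit in ℤ_2. Expand u iteratively via a_{v+i} = u_i mod 2, u_{i+1} = (u_i − a_{v+i})/2:
  u_0 = 13/3;  a_2 = 1;  u_1 = (u_0 − 1)/2 = 5/3
  u_1 = 5/3;  a_3 = 1;  u_2 = (u_1 − 1)/2 = 1/3
  u_2 = 1/3;  a_4 = 1;  u_3 = (u_2 − 1)/2 = -1/3
  u_3 = -1/3;  a_5 = 1;  u_4 = (u_3 − 1)/2 = -2/3
Digits: (0, 0, 1, 1, 1, 1).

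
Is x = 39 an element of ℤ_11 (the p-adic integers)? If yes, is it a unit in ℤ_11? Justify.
x ∈ ℤ_11^× (unit); v_11(x) = 0

ℤ_11 = {x ∈ ℚ_11 : v_11(x) ≥ 0} and ℤ_11^× = {x ∈ ℤ_11 : v_11(x) = 0}. Here v_11(39) = v_11(num) − v_11(den) = 0; compare against these criteria.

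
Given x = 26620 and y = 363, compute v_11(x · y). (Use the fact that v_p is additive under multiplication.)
v_11(9663060) = 5

v_p(x) = 3 (factor: 26620 = 11^3 · 20); v_p(y) = 2 (factor: 363 = 11^2 · 3). Additivity: v_p(xy) = v_p(x) + v_p(y) = 3 + 2 = 5. (Direct check: xy = 9663060 = 11^5 · (60).)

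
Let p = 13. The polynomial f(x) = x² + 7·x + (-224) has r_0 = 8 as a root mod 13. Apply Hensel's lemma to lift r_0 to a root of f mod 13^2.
r_1 = 86 (mod 169)

Hensel: r_{i+1} = r_i − f(r_i)·(f′(r_i))^{-1} mod 13^{i+2}, f′(x) = 2x + 7. Iterate:
  r_0 = 8 (mod 13)
  r_1 = 86 (mod 169)
Final: r = 86 satisfies f(r) ≡ 0 mod 13^2.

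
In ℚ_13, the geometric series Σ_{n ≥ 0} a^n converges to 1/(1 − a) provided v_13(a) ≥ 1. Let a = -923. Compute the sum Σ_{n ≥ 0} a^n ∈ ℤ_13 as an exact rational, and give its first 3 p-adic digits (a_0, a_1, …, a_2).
Σ a^n = 1/(1 − a) = 1/924;  first 3 digits = (1, 7, 4)

v_13(a) = 1 ≥ 1, so the series converges in ℤ_13 to 1/(1 − a) = 1/(1 − (-923)) = 1/924. Expand this rational in ℤ_13: compute digits iteratively via d_i = x_i mod 13, x_{i+1} = (x_i − d_i)/13. The first 3 digits are (1, 7, 4).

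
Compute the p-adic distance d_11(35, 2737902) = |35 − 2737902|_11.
d_11(35, 2737902) = 1/161051

Step 1 — x − y = 35 − 2737902 = -2737867. Step 2 — v_11(-2737867) = 5 (factor: -2737867 = −(11^5 · 17); the sign does not affect v_p). Step 3 — |x − y|_11 = 11^{-5} = 1/161051.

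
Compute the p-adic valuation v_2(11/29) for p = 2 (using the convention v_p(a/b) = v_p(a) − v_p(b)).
v_2(11/29) = 0

Factor powers of 2 from the numerator and denominator of the reduced fraction: 11 = 2^0 · 11 and 29 = 2^0 · 29. Apply v_p(a/b) = v_p(a) − v_p(b): v_2(11/29) = 0 − 0 = 0.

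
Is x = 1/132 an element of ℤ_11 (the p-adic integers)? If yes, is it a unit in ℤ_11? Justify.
x ∉ ℤ_11 (v_11(x) = -1 < 0)

ℤ_11 = {x ∈ ℚ_11 : v_11(x) ≥ 0} and ℤ_11^× = {x ∈ ℤ_11 : v_11(x) = 0}. Here v_11(1/132) = v_11(num) − v_11(den) = -1; compare against these criteria.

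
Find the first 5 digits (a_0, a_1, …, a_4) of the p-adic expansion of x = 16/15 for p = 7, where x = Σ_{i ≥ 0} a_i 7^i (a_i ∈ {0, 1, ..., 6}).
(a_0, …, a_4) = (2, 5, 3, 6, 0)

v_7(16/15) = 0 (numerator and denominator both coprime to 7), so x ∈ ℤ_7^×. Compute digits iteratively via a_i = x_i mod 7, x_{i+1} = (x_i − a_i)/7, with x_0 = x:
  x_0 = 16/15;  a_0 = 2;  x_1 = (x_0 − 2)/7 = -2/15
  x_1 = -2/15;  a_1 = 5;  x_2 = (x_1 − 5)/7 = -11/15
  x_2 = -11/15;  a_2 = 3;  x_3 = (x_2 − 3)/7 = -8/15
  x_3 = -8/15;  a_3 = 6;  x_4 = (x_3 − 6)/7 = -14/15
  x_4 = -14/15;  a_4 = 0;  x_5 = (x_4 − 0)/7 = -2/15
Digits: (2, 5, 3, 6, 0).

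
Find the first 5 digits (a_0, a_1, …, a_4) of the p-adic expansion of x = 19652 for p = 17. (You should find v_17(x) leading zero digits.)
(a_0, …, a_4) = (0, 0, 0, 4, 0)

v_17(19652) = 3, so a_0 = ... = a_2 = 0. Factor out: x = 17^3 · u with u = 4 a unit in ℤ_17. Expand u iteratively via a_{v+i} = u_i mod 17, u_{i+1} = (u_i − a_{v+i})/17:
  u_0 = 4;  a_3 = 4;  u_1 = (u_0 − 4)/17 = 0
  u_1 = 0;  a_4 = 0;  u_2 = (u_1 − 0)/17 = 0
Digits: (0, 0, 0, 4, 0).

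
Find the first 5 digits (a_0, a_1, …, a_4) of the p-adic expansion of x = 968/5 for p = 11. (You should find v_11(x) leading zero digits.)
(a_0, …, a_4) = (0, 0, 6, 4, 4)

v_11(968/5) = 2, so a_0 = ... = a_1 = 0. Factor out: x = 11^2 · u with u = 8/5 a unit in ℤ_11. Expand u iteratively via a_{v+i} = u_i mod 11, u_{i+1} = (u_i − a_{v+i})/11:
  u_0 = 8/5;  a_2 = 6;  u_1 = (u_0 − 6)/11 = -2/5
  u_1 = -2/5;  a_3 = 4;  u_2 = (u_1 − 4)/11 = -2/5
  u_2 = -2/5;  a_4 = 4;  u_3 = (u_2 − 4)/11 = -2/5
Digits: (0, 0, 6, 4, 4).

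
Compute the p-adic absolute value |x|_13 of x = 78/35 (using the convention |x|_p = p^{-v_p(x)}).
|78/35|_13 = 1/13

Step 1 — compute v_13(x) by factoring powers of 13 out of the numerator and denominator: v_13(78/35) = 1. Step 2 — apply |x|_p = p^{-v_p(x)} = 13^{-1} = 1/13.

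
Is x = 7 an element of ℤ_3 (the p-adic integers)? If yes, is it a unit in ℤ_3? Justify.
x ∈ ℤ_3^× (unit); v_3(x) = 0

ℤ_3 = {x ∈ ℚ_3 : v_3(x) ≥ 0} and ℤ_3^× = {x ∈ ℤ_3 : v_3(x) = 0}. Here v_3(7) = v_3(num) − v_3(den) = 0; compare against these criteria.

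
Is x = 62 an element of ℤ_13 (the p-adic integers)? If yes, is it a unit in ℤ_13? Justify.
x ∈ ℤ_13^× (unit); v_13(x) = 0

ℤ_13 = {x ∈ ℚ_13 : v_13(x) ≥ 0} and ℤ_13^× = {x ∈ ℤ_13 : v_13(x) = 0}. Here v_13(62) = v_13(num) − v_13(den) = 0; compare against these criteria.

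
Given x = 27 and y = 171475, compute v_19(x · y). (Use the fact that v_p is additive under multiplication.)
v_19(4629825) = 3

v_p(x) = 0 (factor: 27 = 19^0 · 27); v_p(y) = 3 (factor: 171475 = 19^3 · 25). Additivity: v_p(xy) = v_p(x) + v_p(y) = 0 + 3 = 3. (Direct check: xy = 4629825 = 19^3 · (675).)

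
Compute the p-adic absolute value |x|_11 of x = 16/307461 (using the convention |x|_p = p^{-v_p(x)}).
|16/307461|_11 = 14641

Step 1 — compute v_11(x) by factoring powers of 11 out of the numerator and denominator: v_11(16/307461) = -4. Step 2 — apply |x|_p = p^{-v_p(x)} = 11^{4} = 14641.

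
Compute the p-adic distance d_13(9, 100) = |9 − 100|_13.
d_13(9, 100) = 1/13

Step 1 — x − y = 9 − 100 = -91. Step 2 — v_13(-91) = 1 (factor: -91 = −(13^1 · 7); the sign does not affect v_p). Step 3 — |x − y|_13 = 13^{-1} = 1/13.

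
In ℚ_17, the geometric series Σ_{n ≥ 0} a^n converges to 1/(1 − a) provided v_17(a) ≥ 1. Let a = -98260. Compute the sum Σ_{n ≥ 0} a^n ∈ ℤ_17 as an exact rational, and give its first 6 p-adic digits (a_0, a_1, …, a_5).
Σ a^n = 1/(1 − a) = 1/98261;  first 6 digits = (1, 0, 0, 14, 15, 16)

v_17(a) = 3 ≥ 1, so the series converges in ℤ_17 to 1/(1 − a) = 1/(1 − (-98260)) = 1/98261. Expand this rational in ℤ_17: compute digits iteratively via d_i = x_i mod 17, x_{i+1} = (x_i − d_i)/17. The first 6 digits are (1, 0, 0, 14, 15, 16).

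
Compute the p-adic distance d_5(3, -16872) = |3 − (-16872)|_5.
d_5(3, -16872) = 1/625

Step 1 — x − y = 3 − (-16872) = 16875. Step 2 — v_5(16875) = 4 (factor: 16875 = (5^4 · 27); the sign does not affect v_p). Step 3 — |x − y|_5 = 5^{-4} = 1/625.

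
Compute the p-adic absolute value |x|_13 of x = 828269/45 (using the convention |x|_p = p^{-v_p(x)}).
|828269/45|_13 = 1/28561

Step 1 — compute v_13(x) by factoring powers of 13 out of the numerator and denominator: v_13(828269/45) = 4. Step 2 — apply |x|_p = p^{-v_p(x)} = 13^{-4} = 1/28561.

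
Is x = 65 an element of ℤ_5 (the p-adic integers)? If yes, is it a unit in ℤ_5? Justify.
x ∈ ℤ_5 but not a unit; v_5(x) = 1 > 0

ℤ_5 = {x ∈ ℚ_5 : v_5(x) ≥ 0} and ℤ_5^× = {x ∈ ℤ_5 : v_5(x) = 0}. Here v_5(65) = v_5(num) − v_5(den) = 1; compare against these criteria.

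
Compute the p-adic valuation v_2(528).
v_2(528) = 4

v_2(n) is the largest exponent k such that 2^k divides n. Factor out: 528 = 2^4 · 33. (Sign doesn't affect v_p.) So v_2(528) = 4.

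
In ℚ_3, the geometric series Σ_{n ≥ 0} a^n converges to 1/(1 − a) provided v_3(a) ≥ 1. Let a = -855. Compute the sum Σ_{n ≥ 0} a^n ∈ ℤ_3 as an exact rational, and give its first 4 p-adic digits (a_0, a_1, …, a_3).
Σ a^n = 1/(1 − a) = 1/856;  first 4 digits = (1, 0, 1, 1)

v_3(a) = 2 ≥ 1, so the series converges in ℤ_3 to 1/(1 − a) = 1/(1 − (-855)) = 1/856. Expand this rational in ℤ_3: compute digits iteratively via d_i = x_i mod 3, x_{i+1} = (x_i − d_i)/3. The first 4 digits are (1, 0, 1, 1).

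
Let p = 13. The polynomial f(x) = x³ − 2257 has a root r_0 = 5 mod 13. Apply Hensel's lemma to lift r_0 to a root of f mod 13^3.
r_2 = 252 (mod 2197)

Hensel: r_{i+1} = r_i − f(r_i)/f′(r_i) mod 13^{i+2}, where f′(x) = 3x². Iterate:
  r_0 = 5 (mod 13)
  r_1 = 83 (mod 169)
  r_2 = 252 (mod 2197)
Final: r = 252 with f(r) ≡ 0 mod 13^3.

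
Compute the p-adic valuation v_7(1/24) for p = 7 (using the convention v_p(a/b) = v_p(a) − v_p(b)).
v_7(1/24) = 0

Factor powers of 7 from the numerator and denominator of the reduced fraction: 1 = 7^0 · 1 and 24 = 7^0 · 24. Apply v_p(a/b) = v_p(a) − v_p(b): v_7(1/24) = 0 − 0 = 0.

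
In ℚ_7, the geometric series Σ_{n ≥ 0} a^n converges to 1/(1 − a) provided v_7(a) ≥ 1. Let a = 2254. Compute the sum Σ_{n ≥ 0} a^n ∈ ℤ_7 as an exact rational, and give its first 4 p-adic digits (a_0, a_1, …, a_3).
Σ a^n = 1/(1 − a) = -1/2253;  first 4 digits = (1, 0, 4, 6)

v_7(a) = 2 ≥ 1, so the series converges in ℤ_7 to 1/(1 − a) = 1/(1 − 2254) = -1/2253. Expand this rational in ℤ_7: compute digits iteratively via d_i = x_i mod 7, x_{i+1} = (x_i − d_i)/7. The first 4 digits are (1, 0, 4, 6).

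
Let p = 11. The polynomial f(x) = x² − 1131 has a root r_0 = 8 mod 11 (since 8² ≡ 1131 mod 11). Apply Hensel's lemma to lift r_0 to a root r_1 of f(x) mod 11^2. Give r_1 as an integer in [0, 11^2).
r_1 = 52 (mod 121)

Hensel's recurrence: r_{i+1} = r_i − f(r_i)·(f′(r_i))^{-1} mod 11^{i+2}, with f′(x) = 2x. Iterate:
  r_0 = 8 (mod 11)
  r_1 = 52 (mod 121)
Final: r_1 = 52, and one checks f(r_1) ≡ 0 mod 11^2.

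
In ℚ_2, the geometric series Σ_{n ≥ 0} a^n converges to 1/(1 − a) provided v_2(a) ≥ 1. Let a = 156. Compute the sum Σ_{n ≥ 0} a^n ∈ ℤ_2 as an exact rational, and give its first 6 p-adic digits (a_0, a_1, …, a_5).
Σ a^n = 1/(1 − a) = -1/155;  first 6 digits = (1, 0, 1, 1, 0, 1)

v_2(a) = 2 ≥ 1, so the series converges in ℤ_2 to 1/(1 − a) = 1/(1 − 156) = -1/155. Expand this rational in ℤ_2: compute digits iteratively via d_i = x_i mod 2, x_{i+1} = (x_i − d_i)/2. The first 6 digits are (1, 0, 1, 1, 0, 1).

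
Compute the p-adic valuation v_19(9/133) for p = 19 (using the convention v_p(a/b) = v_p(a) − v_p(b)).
v_19(9/133) = -1

Factor powers of 19 from the numerator and denominator of the reduced fraction: 9 = 19^0 · 9 and 133 = 19^1 · 7. Apply v_p(a/b) = v_p(a) − v_p(b): v_19(9/133) = 0 − 1 = -1.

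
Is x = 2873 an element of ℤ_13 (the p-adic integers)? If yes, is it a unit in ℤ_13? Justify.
x ∈ ℤ_13 but not a unit; v_13(x) = 2 > 0

ℤ_13 = {x ∈ ℚ_13 : v_13(x) ≥ 0} and ℤ_13^× = {x ∈ ℤ_13 : v_13(x) = 0}. Here v_13(2873) = v_13(num) − v_13(den) = 2; compare against these criteria.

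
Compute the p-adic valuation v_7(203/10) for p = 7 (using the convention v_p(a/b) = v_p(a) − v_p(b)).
v_7(203/10) = 1

Factor powers of 7 from the numerator and denominator of the reduced fraction: 203 = 7^1 · 29 and 10 = 7^0 · 10. Apply v_p(a/b) = v_p(a) − v_p(b): v_7(203/10) = 1 − 0 = 1.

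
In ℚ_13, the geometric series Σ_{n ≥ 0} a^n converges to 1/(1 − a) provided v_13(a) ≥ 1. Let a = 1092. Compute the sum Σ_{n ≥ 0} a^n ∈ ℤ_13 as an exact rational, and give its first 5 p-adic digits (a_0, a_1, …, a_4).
Σ a^n = 1/(1 − a) = -1/1091;  first 5 digits = (1, 6, 3, 5, 0)

v_13(a) = 1 ≥ 1, so the series converges in ℤ_13 to 1/(1 − a) = 1/(1 − 1092) = -1/1091. Expand this rational in ℤ_13: compute digits iteratively via d_i = x_i mod 13, x_{i+1} = (x_i − d_i)/13. The first 5 digits are (1, 6, 3, 5, 0).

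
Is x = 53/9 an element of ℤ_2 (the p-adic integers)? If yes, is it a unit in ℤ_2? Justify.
x ∈ ℤ_2^× (unit); v_2(x) = 0

ℤ_2 = {x ∈ ℚ_2 : v_2(x) ≥ 0} and ℤ_2^× = {x ∈ ℤ_2 : v_2(x) = 0}. Here v_2(53/9) = v_2(num) − v_2(den) = 0; compare against these criteria.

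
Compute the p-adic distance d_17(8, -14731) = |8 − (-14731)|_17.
d_17(8, -14731) = 1/4913

Step 1 — x − y = 8 − (-14731) = 14739. Step 2 — v_17(14739) = 3 (factor: 14739 = (17^3 · 3); the sign does not affect v_p). Step 3 — |x − y|_17 = 17^{-3} = 1/4913.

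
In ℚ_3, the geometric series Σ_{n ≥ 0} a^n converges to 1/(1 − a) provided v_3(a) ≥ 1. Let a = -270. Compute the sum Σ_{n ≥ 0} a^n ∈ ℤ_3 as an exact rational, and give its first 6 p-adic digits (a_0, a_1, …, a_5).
Σ a^n = 1/(1 − a) = 1/271;  first 6 digits = (1, 0, 0, 2, 2, 1)

v_3(a) = 3 ≥ 1, so the series converges in ℤ_3 to 1/(1 − a) = 1/(1 − (-270)) = 1/271. Expand this rational in ℤ_3: compute digits iteratively via d_i = x_i mod 3, x_{i+1} = (x_i − d_i)/3. The first 6 digits are (1, 0, 0, 2, 2, 1).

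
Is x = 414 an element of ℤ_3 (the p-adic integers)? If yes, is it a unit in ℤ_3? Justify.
x ∈ ℤ_3 but not a unit; v_3(x) = 2 > 0

ℤ_3 = {x ∈ ℚ_3 : v_3(x) ≥ 0} and ℤ_3^× = {x ∈ ℤ_3 : v_3(x) = 0}. Here v_3(414) = v_3(num) − v_3(den) = 2; compare against these criteria.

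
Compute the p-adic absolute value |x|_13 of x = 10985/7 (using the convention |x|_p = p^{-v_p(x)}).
|10985/7|_13 = 1/2197

Step 1 — compute v_13(x) by factoring powers of 13 out of the numerator and denominator: v_13(10985/7) = 3. Step 2 — apply |x|_p = p^{-v_p(x)} = 13^{-3} = 1/2197.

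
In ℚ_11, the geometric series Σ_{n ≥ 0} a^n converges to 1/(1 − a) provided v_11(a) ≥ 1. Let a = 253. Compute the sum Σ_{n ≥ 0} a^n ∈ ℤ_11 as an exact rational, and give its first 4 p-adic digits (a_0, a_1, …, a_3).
Σ a^n = 1/(1 − a) = -1/252;  first 4 digits = (1, 1, 3, 5)

v_11(a) = 1 ≥ 1, so the series converges in ℤ_11 to 1/(1 − a) = 1/(1 − 253) = -1/252. Expand this rational in ℤ_11: compute digits iteratively via d_i = x_i mod 11, x_{i+1} = (x_i − d_i)/11. The first 4 digits are (1, 1, 3, 5).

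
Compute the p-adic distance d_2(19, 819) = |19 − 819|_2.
d_2(19, 819) = 1/32

Step 1 — x − y = 19 − 819 = -800. Step 2 — v_2(-800) = 5 (factor: -800 = −(2^5 · 25); the sign does not affect v_p). Step 3 — |x − y|_2 = 2^{-5} = 1/32.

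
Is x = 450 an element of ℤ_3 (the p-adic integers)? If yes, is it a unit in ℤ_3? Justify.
x ∈ ℤ_3 but not a unit; v_3(x) = 2 > 0

ℤ_3 = {x ∈ ℚ_3 : v_3(x) ≥ 0} and ℤ_3^× = {x ∈ ℤ_3 : v_3(x) = 0}. Here v_3(450) = v_3(num) − v_3(den) = 2; compare against these criteria.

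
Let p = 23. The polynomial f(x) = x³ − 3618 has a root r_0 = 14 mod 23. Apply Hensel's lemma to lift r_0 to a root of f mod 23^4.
r_3 = 262628 (mod 279841)

Hensel: r_{i+1} = r_i − f(r_i)/f′(r_i) mod 23^{i+2}, where f′(x) = 3x². Iterate:
  r_0 = 14 (mod 23)
  r_1 = 244 (mod 529)
  r_2 = 7121 (mod 12167)
  r_3 = 262628 (mod 279841)
Final: r = 262628 with f(r) ≡ 0 mod 23^4.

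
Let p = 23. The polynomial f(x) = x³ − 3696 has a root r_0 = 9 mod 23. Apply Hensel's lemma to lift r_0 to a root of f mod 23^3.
r_2 = 9922 (mod 12167)

Hensel: r_{i+1} = r_i − f(r_i)/f′(r_i) mod 23^{i+2}, where f′(x) = 3x². Iterate:
  r_0 = 9 (mod 23)
  r_1 = 400 (mod 529)
  r_2 = 9922 (mod 12167)
Final: r = 9922 with f(r) ≡ 0 mod 23^3.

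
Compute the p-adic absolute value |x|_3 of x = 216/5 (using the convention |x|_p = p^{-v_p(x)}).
|216/5|_3 = 1/27

Step 1 — compute v_3(x) by factoring powers of 3 out of the numerator and denominator: v_3(216/5) = 3. Step 2 — apply |x|_p = p^{-v_p(x)} = 3^{-3} = 1/27.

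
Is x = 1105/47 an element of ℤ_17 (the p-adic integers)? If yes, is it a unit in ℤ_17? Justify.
x ∈ ℤ_17 but not a unit; v_17(x) = 1 > 0

ℤ_17 = {x ∈ ℚ_17 : v_17(x) ≥ 0} and ℤ_17^× = {x ∈ ℤ_17 : v_17(x) = 0}. Here v_17(1105/47) = v_17(num) − v_17(den) = 1; compare against these criteria.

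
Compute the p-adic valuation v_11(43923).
v_11(43923) = 4

v_11(n) is the largest exponent k such that 11^k divides n. Factor out: 43923 = 11^4 · 3. (Sign doesn't affect v_p.) So v_11(43923) = 4.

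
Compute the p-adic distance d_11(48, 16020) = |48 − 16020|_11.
d_11(48, 16020) = 1/1331

Step 1 — x − y = 48 − 16020 = -15972. Step 2 — v_11(-15972) = 3 (factor: -15972 = −(11^3 · 12); the sign does not affect v_p). Step 3 — |x − y|_11 = 11^{-3} = 1/1331.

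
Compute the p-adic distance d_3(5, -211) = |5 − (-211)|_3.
d_3(5, -211) = 1/27

Step 1 — x − y = 5 − (-211) = 216. Step 2 — v_3(216) = 3 (factor: 216 = (3^3 · 8); the sign does not affect v_p). Step 3 — |x − y|_3 = 3^{-3} = 1/27.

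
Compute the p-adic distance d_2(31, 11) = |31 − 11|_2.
d_2(31, 11) = 1/4

Step 1 — x − y = 31 − 11 = 20. Step 2 — v_2(20) = 2 (factor: 20 = (2^2 · 5); the sign does not affect v_p). Step 3 — |x − y|_2 = 2^{-2} = 1/4.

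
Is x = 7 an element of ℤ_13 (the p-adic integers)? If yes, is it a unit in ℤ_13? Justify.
x ∈ ℤ_13^× (unit); v_13(x) = 0

ℤ_13 = {x ∈ ℚ_13 : v_13(x) ≥ 0} and ℤ_13^× = {x ∈ ℤ_13 : v_13(x) = 0}. Here v_13(7) = v_13(num) − v_13(den) = 0; compare against these criteria.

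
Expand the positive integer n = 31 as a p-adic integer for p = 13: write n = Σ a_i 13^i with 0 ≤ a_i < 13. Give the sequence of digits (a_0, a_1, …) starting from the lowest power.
(a_0, a_1, …) = (5, 2)

Repeated division by 13 gives the digits low-to-high: 31 = 5 + 2·13^1. Digit sequence: (5, 2).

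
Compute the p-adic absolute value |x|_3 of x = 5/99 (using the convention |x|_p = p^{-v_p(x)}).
|5/99|_3 = 9

Step 1 — compute v_3(x) by factoring powers of 3 out of the numerator and denominator: v_3(5/99) = -2. Step 2 — apply |x|_p = p^{-v_p(x)} = 3^{2} = 9.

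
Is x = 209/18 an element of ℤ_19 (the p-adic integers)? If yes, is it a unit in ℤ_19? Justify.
x ∈ ℤ_19 but not a unit; v_19(x) = 1 > 0

ℤ_19 = {x ∈ ℚ_19 : v_19(x) ≥ 0} and ℤ_19^× = {x ∈ ℤ_19 : v_19(x) = 0}. Here v_19(209/18) = v_19(num) − v_19(den) = 1; compare against these criteria.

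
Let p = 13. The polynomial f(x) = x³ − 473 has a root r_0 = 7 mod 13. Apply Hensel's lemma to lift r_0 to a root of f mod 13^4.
r_3 = 15165 (mod 28561)

Hensel: r_{i+1} = r_i − f(r_i)/f′(r_i) mod 13^{i+2}, where f′(x) = 3x². Iterate:
  r_0 = 7 (mod 13)
  r_1 = 124 (mod 169)
  r_2 = 1983 (mod 2197)
  r_3 = 15165 (mod 28561)
Final: r = 15165 with f(r) ≡ 0 mod 13^4.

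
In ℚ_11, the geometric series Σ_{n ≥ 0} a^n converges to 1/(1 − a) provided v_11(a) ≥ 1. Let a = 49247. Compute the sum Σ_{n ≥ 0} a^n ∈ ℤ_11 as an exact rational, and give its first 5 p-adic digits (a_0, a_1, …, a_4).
Σ a^n = 1/(1 − a) = -1/49246;  first 5 digits = (1, 0, 0, 4, 3)

v_11(a) = 3 ≥ 1, so the series converges in ℤ_11 to 1/(1 − a) = 1/(1 − 49247) = -1/49246. Expand this rational in ℤ_11: compute digits iteratively via d_i = x_i mod 11, x_{i+1} = (x_i − d_i)/11. The first 5 digits are (1, 0, 0, 4, 3).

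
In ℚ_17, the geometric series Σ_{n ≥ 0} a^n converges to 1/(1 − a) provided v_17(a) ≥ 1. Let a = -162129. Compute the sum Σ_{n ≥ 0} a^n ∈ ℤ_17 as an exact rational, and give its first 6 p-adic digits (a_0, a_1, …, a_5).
Σ a^n = 1/(1 − a) = 1/162130;  first 6 digits = (1, 0, 0, 1, 15, 16)

v_17(a) = 3 ≥ 1, so the series converges in ℤ_17 to 1/(1 − a) = 1/(1 − (-162129)) = 1/162130. Expand this rational in ℤ_17: compute digits iteratively via d_i = x_i mod 17, x_{i+1} = (x_i − d_i)/17. The first 6 digits are (1, 0, 0, 1, 15, 16).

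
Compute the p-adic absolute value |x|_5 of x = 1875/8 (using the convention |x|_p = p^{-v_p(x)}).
|1875/8|_5 = 1/625

Step 1 — compute v_5(x) by factoring powers of 5 out of the numerator and denominator: v_5(1875/8) = 4. Step 2 — apply |x|_p = p^{-v_p(x)} = 5^{-4} = 1/625.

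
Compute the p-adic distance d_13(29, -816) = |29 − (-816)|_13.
d_13(29, -816) = 1/169

Step 1 — x − y = 29 − (-816) = 845. Step 2 — v_13(845) = 2 (factor: 845 = (13^2 · 5); the sign does not affect v_p). Step 3 — |x − y|_13 = 13^{-2} = 1/169.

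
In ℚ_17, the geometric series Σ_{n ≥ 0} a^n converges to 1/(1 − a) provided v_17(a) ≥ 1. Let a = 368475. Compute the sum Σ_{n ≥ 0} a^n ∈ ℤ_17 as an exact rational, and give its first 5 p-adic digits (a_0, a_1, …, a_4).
Σ a^n = 1/(1 − a) = -1/368474;  first 5 digits = (1, 0, 0, 7, 4)

v_17(a) = 3 ≥ 1, so the series converges in ℤ_17 to 1/(1 − a) = 1/(1 − 368475) = -1/368474. Expand this rational in ℤ_17: compute digits iteratively via d_i = x_i mod 17, x_{i+1} = (x_i − d_i)/17. The first 5 digits are (1, 0, 0, 7, 4).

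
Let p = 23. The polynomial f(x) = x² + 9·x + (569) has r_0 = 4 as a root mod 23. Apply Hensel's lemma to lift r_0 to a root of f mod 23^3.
r_2 = 9894 (mod 12167)

Hensel: r_{i+1} = r_i − f(r_i)·(f′(r_i))^{-1} mod 23^{i+2}, f′(x) = 2x + 9. Iterate:
  r_0 = 4 (mod 23)
  r_1 = 372 (mod 529)
  r_2 = 9894 (mod 12167)
Final: r = 9894 satisfies f(r) ≡ 0 mod 23^3.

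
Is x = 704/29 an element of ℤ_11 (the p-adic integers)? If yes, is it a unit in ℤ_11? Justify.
x ∈ ℤ_11 but not a unit; v_11(x) = 1 > 0

ℤ_11 = {x ∈ ℚ_11 : v_11(x) ≥ 0} and ℤ_11^× = {x ∈ ℤ_11 : v_11(x) = 0}. Here v_11(704/29) = v_11(num) − v_11(den) = 1; compare against these criteria.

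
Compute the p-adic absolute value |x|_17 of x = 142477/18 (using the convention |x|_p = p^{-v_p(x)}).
|142477/18|_17 = 1/4913

Step 1 — compute v_17(x) by factoring powers of 17 out of the numerator and denominator: v_17(142477/18) = 3. Step 2 — apply |x|_p = p^{-v_p(x)} = 17^{-3} = 1/4913.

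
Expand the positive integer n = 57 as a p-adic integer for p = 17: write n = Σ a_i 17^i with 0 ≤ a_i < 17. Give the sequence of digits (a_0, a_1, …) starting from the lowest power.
(a_0, a_1, …) = (6, 3)

Repeated division by 17 gives the digits low-to-high: 57 = 6 + 3·17^1. Digit sequence: (6, 3).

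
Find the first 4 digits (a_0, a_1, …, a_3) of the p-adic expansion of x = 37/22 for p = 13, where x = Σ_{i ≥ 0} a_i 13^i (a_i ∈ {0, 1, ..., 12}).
(a_0, …, a_3) = (7, 12, 2, 11)

v_13(37/22) = 0 (numerator and denominator both coprime to 13), so x ∈ ℤ_13^×. Compute digits iteratively via a_i = x_i mod 13, x_{i+1} = (x_i − a_i)/13, with x_0 = x:
  x_0 = 37/22;  a_0 = 7;  x_1 = (x_0 − 7)/13 = -9/22
  x_1 = -9/22;  a_1 = 12;  x_2 = (x_1 − 12)/13 = -21/22
  x_2 = -21/22;  a_2 = 2;  x_3 = (x_2 − 2)/13 = -5/22
  x_3 = -5/22;  a_3 = 11;  x_4 = (x_3 − 11)/13 = -19/22
Digits: (7, 12, 2, 11).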